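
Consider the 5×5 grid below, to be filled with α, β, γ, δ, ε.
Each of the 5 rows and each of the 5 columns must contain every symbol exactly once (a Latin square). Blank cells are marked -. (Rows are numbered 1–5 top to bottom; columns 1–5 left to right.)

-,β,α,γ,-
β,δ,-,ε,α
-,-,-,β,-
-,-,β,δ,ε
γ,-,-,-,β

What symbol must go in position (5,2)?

Row 1, column 5: row 1 has {α, β, γ} and column 5 has {α, β, ε}, leaving only δ.
Row 1, column 1: row 1 has {α, β, γ, δ} and column 1 has {β, γ}, leaving only ε.
Row 2, column 3: row 2 has {α, β, δ, ε} and column 3 has {α, β}, leaving only γ.
Row 3, column 5: row 3 has {β} and column 5 has {α, β, δ, ε}, leaving only γ.
Row 4, column 1: row 4 has {β, δ, ε} and column 1 has {β, γ, ε}, leaving only α.
Row 3, column 1: row 3 has {β, γ} and column 1 has {α, β, γ, ε}, leaving only δ.
Row 3, column 3: row 3 has {β, γ, δ} and column 3 has {α, β, γ}, leaving only ε.
Row 3, column 2: row 3 has {β, γ, δ, ε} and column 2 has {β, δ}, leaving only α.
Row 5 already has {β, γ} and column 2 already has {α, β, δ}, so row 5, column 2 must be ε.

ε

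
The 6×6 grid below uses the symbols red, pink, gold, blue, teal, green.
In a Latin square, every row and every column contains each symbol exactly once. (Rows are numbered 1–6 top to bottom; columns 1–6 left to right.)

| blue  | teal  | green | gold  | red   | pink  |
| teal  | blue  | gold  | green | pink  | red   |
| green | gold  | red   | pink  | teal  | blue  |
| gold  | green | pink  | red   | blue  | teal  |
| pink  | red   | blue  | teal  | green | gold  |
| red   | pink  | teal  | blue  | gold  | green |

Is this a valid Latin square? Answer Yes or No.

Each row is a permutation of the 6 symbols, and so is each column.

Yes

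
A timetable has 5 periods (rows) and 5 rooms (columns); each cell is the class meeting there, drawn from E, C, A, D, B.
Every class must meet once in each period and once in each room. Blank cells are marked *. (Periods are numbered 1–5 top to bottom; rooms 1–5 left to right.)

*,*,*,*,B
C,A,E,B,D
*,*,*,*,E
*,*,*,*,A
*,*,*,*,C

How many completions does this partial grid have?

Period 1, room 1: eliminating its period and room leaves {E, A, D}.
Period 1, room 2: eliminating its period and room leaves {E, C, D}.
Period 1, room 3: eliminating its period and room leaves {C, A, D}.
Period 1, room 4: eliminating its period and room leaves {E, C, A, D}.
Period 3, room 1: eliminating its period and room leaves {A, D, B}.
Period 3, room 2: eliminating its period and room leaves {C, D, B}.
Period 3, room 3: eliminating its period and room leaves {C, A, D, B}.
Period 3, room 4: eliminating its period and room leaves {C, A, D}.
Period 4, room 1: eliminating its period and room leaves {E, D, B}.
Period 4, room 2: eliminating its period and room leaves {E, C, D, B}.
Period 4, room 3: eliminating its period and room leaves {C, D, B}.
Period 4, room 4: eliminating its period and room leaves {E, C, D}.
Period 5, room 1: eliminating its period and room leaves {E, A, D, B}.
Period 5, room 2: eliminating its period and room leaves {E, D, B}.
Period 5, room 3: eliminating its period and room leaves {A, D, B}.
Period 5, room 4: eliminating its period and room leaves {E, A, D}.
Enumerating the assignments across these blanks that avoid any period or room repeat gives 56 completions.

56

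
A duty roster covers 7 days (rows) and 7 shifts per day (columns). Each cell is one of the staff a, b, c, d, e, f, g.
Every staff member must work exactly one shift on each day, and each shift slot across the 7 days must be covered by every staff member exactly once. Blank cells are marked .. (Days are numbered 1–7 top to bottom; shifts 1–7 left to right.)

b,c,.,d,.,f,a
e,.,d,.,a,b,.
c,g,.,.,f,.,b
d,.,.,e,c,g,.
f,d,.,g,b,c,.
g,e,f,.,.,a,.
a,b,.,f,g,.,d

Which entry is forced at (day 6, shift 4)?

b

Day 1, shift 5: day 1 has {a, b, c, d, f} and shift 5 has {a, b, c, f, g}, leaving only e.
Day 1, shift 3: day 1 has {a, b, c, d, e, f} and shift 3 has {d, f}, leaving only g.
Day 2, shift 2: day 2 has {a, b, d, e} and shift 2 has {b, c, d, e, g}, leaving only f.
Day 2, shift 4: day 2 has {a, b, d, e, f} and shift 4 has {d, e, f, g}, leaving only c.
Day 6 already has {a, e, f, g} and shift 4 already has {c, d, e, f, g}, so day 6, shift 4 must be b.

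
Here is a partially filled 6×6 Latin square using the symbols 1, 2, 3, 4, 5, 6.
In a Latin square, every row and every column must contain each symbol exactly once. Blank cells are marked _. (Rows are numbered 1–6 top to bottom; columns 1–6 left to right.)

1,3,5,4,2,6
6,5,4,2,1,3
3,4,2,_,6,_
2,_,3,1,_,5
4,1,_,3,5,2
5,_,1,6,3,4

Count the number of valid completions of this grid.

Row 3, column 4: eliminating its row and column leaves {5}.
Row 3, column 6: eliminating its row and column leaves {1}.
Row 4, column 2: eliminating its row and column leaves {6}.
Row 4, column 5: eliminating its row and column leaves {4}.
Row 5, column 3: eliminating its row and column leaves {6}.
Row 6, column 2: eliminating its row and column leaves {2}.
Only one assignment across all blanks avoids any row or column repeat, giving 1 completion.

1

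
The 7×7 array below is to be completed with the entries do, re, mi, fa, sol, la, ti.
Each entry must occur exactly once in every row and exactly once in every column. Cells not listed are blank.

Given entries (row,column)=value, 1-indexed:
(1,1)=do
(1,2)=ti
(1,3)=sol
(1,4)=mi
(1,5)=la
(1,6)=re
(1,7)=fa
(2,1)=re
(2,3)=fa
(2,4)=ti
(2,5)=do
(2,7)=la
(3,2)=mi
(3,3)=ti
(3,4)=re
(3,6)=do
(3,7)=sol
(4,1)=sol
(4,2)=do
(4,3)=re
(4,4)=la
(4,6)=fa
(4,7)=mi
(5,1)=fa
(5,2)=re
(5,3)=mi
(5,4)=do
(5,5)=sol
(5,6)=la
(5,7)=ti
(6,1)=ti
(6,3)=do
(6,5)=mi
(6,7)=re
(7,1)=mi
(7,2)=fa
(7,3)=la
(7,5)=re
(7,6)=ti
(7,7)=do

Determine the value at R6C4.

Row 2, column 2: row 2 has {do, re, fa, la, ti} and column 2 has {do, re, mi, fa, ti}, leaving only sol.
Row 2, column 6: row 2 has {do, re, fa, sol, la, ti} and column 6 has {do, re, fa, la, ti}, leaving only mi.
Row 3, column 1: row 3 has {do, re, mi, sol, ti} and column 1 has {do, re, mi, fa, sol, ti}, leaving only la.
Row 3, column 5: row 3 has {do, re, mi, sol, la, ti} and column 5 has {do, re, mi, sol, la}, leaving only fa.
Row 4, column 5: row 4 has {do, re, mi, fa, sol, la} and column 5 has {do, re, mi, fa, sol, la}, leaving only ti.
Row 6, column 2: row 6 has {do, re, mi, ti} and column 2 has {do, re, mi, fa, sol, ti}, leaving only la.
Row 6, column 6: row 6 has {do, re, mi, la, ti} and column 6 has {do, re, mi, fa, la, ti}, leaving only sol.
Row 6 already has {do, re, mi, sol, la, ti} and column 4 already has {do, re, mi, la, ti}, so row 6, column 4 must be fa.

fa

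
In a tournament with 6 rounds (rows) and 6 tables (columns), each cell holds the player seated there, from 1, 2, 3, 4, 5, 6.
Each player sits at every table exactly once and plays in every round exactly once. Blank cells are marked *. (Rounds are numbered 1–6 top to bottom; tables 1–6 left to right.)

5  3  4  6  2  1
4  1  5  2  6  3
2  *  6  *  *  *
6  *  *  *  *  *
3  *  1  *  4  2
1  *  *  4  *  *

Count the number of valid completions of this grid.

Round 3, table 2: eliminating its round and table leaves {4, 5}.
Round 3, table 4: eliminating its round and table leaves {1, 3, 5}.
Round 3, table 5: eliminating its round and table leaves {1, 3, 5}.
Round 3, table 6: eliminating its round and table leaves {4, 5}.
Round 4, table 2: eliminating its round and table leaves {2, 4, 5}.
Round 4, table 3: eliminating its round and table leaves {2, 3}.
Round 4, table 4: eliminating its round and table leaves {1, 3, 5}.
Round 4, table 5: eliminating its round and table leaves {1, 3, 5}.
Round 4, table 6: eliminating its round and table leaves {4, 5}.
Round 5, table 2: eliminating its round and table leaves {5, 6}.
Round 5, table 4: eliminating its round and table leaves {5}.
Round 6, table 2: eliminating its round and table leaves {2, 5, 6}.
Round 6, table 3: eliminating its round and table leaves {2, 3}.
Round 6, table 5: eliminating its round and table leaves {3, 5}.
Round 6, table 6: eliminating its round and table leaves {5, 6}.
Enumerating the assignments across these blanks that avoid any round or table repeat gives 5 completions.

5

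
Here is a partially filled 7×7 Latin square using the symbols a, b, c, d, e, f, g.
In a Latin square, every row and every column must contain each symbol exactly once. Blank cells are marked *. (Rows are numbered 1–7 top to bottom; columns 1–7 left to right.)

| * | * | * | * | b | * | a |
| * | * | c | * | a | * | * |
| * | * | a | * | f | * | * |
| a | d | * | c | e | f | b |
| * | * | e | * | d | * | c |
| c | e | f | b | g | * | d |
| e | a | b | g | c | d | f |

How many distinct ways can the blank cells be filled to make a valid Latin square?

10

Row 1, column 1: eliminating its row and column leaves {d, f, g}.
Row 1, column 2: eliminating its row and column leaves {c, f, g}.
Row 1, column 3: eliminating its row and column leaves {d, g}.
Row 1, column 4: eliminating its row and column leaves {d, e, f}.
Row 1, column 6: eliminating its row and column leaves {c, e, g}.
Row 2, column 1: eliminating its row and column leaves {b, d, f, g}.
Row 2, column 2: eliminating its row and column leaves {b, f, g}.
Row 2, column 4: eliminating its row and column leaves {d, e, f}.
Row 2, column 6: eliminating its row and column leaves {b, e, g}.
Row 2, column 7: eliminating its row and column leaves {e, g}.
Row 3, column 1: eliminating its row and column leaves {b, d, g}.
Row 3, column 2: eliminating its row and column leaves {b, c, g}.
Row 3, column 4: eliminating its row and column leaves {d, e}.
Row 3, column 6: eliminating its row and column leaves {b, c, e, g}.
Row 3, column 7: eliminating its row and column leaves {e, g}.
Row 4, column 3: eliminating its row and column leaves {g}.
Row 5, column 1: eliminating its row and column leaves {b, f, g}.
Row 5, column 2: eliminating its row and column leaves {b, f, g}.
Row 5, column 4: eliminating its row and column leaves {a, f}.
Row 5, column 6: eliminating its row and column leaves {a, b, g}.
Row 6, column 6: eliminating its row and column leaves {a}.
Enumerating the assignments across these blanks that avoid any row or column repeat gives 10 completions.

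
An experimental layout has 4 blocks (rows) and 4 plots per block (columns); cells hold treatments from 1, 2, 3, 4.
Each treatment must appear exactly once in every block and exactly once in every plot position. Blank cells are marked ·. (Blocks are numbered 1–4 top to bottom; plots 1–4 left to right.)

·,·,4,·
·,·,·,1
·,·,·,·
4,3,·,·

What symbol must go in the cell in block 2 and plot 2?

Block 4, plot 4: block 4 has {3, 4} and plot 4 has {1}, leaving only 2.
Block 1, plot 4: block 1 has {4} and plot 4 has {1, 2}, leaving only 3.
Block 3, plot 4: block 3 has {} and plot 4 has {1, 2, 3}, leaving only 4.
Block 4, plot 3: block 4 has {2, 3, 4} and plot 3 has {4}, leaving only 1.
Block 2, plot 2 is narrowed to {2, 4}.
If it were 2, then block 3, plot 2 would be left with no valid symbol.
So block 2, plot 2 must be 4.

4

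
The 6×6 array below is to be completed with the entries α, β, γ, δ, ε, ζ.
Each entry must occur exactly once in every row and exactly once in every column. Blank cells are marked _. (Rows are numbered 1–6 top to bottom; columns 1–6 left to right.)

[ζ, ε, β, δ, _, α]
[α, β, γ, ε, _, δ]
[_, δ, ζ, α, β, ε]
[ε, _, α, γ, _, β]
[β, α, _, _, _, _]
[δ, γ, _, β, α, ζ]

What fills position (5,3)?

δ

Row 1, column 5: row 1 has {α, β, δ, ε, ζ} and column 5 has {α, β}, leaving only γ.
Row 2, column 5: row 2 has {α, β, γ, δ, ε} and column 5 has {α, β, γ}, leaving only ζ.
Row 3, column 1: row 3 has {α, β, δ, ε, ζ} and column 1 has {α, β, δ, ε, ζ}, leaving only γ.
Row 4, column 2: row 4 has {α, β, γ, ε} and column 2 has {α, β, γ, δ, ε}, leaving only ζ.
Row 4, column 5: row 4 has {α, β, γ, ε, ζ} and column 5 has {α, β, γ, ζ}, leaving only δ.
Row 5, column 4: row 5 has {α, β} and column 4 has {α, β, γ, δ, ε}, leaving only ζ.
Row 5, column 5: row 5 has {α, β, ζ} and column 5 has {α, β, γ, δ, ζ}, leaving only ε.
Row 5 already has {α, β, ε, ζ} and column 3 already has {α, β, γ, ζ}, so row 5, column 3 must be δ.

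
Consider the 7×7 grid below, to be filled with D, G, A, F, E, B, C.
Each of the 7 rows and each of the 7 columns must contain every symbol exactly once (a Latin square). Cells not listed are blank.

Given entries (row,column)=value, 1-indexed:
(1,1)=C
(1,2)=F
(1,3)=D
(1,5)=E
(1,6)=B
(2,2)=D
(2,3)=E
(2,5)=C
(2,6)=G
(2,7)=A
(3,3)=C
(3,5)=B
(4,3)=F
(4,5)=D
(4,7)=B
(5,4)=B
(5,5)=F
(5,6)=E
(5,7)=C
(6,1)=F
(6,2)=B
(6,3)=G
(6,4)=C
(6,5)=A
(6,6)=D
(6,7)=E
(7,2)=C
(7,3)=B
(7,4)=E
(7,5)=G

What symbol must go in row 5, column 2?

Row 1, column 7: row 1 has {D, F, E, B, C} and column 7 has {A, E, B, C}, leaving only G.
Row 1, column 4: row 1 has {D, G, F, E, B, C} and column 4 has {E, B, C}, leaving only A.
Row 2, column 1: row 2 has {D, G, A, E, C} and column 1 has {F, C}, leaving only B.
Row 2, column 4: row 2 has {D, G, A, E, B, C} and column 4 has {A, E, B, C}, leaving only F.
Row 4, column 4: row 4 has {D, F, B} and column 4 has {A, F, E, B, C}, leaving only G.
Row 3, column 4: row 3 has {B, C} and column 4 has {G, A, F, E, B, C}, leaving only D.
Row 3, column 7: row 3 has {D, B, C} and column 7 has {G, A, E, B, C}, leaving only F.
Row 3, column 6: row 3 has {D, F, B, C} and column 6 has {D, G, E, B}, leaving only A.
Row 4, column 6: row 4 has {D, G, F, B} and column 6 has {D, G, A, E, B}, leaving only C.
Row 5, column 3: row 5 has {F, E, B, C} and column 3 has {D, G, F, E, B, C}, leaving only A.
Row 5 already has {A, F, E, B, C} and column 2 already has {D, F, B, C}, so row 5, column 2 must be G.

G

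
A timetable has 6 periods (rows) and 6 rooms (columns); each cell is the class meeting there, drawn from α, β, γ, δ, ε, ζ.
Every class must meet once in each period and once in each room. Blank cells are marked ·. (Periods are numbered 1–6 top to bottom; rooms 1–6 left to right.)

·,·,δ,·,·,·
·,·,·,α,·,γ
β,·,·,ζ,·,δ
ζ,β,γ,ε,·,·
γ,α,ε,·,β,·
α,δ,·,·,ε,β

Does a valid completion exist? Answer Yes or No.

No

Period 1, room 1: period 1 has {δ} and room 1 has {α, β, γ, ζ}, so it must be ε.
Period 2, room 1: period 2 has {α, γ} and room 1 has {α, β, γ, ε, ζ}, so it must be δ.
Period 2, room 5: period 2 has {α, γ, δ} and room 5 has {β, ε}, so it must be ζ.
Period 2, room 2: period 2 has {α, γ, δ, ζ} and room 2 has {α, β, δ}, so it must be ε.
Period 2, room 3: period 2 has {α, γ, δ, ε, ζ} and room 3 has {γ, δ, ε}, so it must be β.
Period 3, room 2: period 3 has {β, δ, ζ} and room 2 has {α, β, δ, ε}, so it must be γ.
Period 1, room 2: period 1 has {δ, ε} and room 2 has {α, β, γ, δ, ε}, so it must be ζ.
Period 1, room 6: period 1 has {δ, ε, ζ} and room 6 has {β, γ, δ}, so it must be α.
Now period 4, room 6: period 4 together with room 6 already contain {α, β, γ, δ, ε, ζ} — every symbol — so nothing can go there. The grid has no valid completion.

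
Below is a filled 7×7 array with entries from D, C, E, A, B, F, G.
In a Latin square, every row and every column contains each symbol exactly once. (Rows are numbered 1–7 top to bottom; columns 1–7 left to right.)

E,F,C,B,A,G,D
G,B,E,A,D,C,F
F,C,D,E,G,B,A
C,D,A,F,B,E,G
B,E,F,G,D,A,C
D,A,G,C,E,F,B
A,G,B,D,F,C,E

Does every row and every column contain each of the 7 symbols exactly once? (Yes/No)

No

Every row is a permutation, but column 5 contains D twice (at rows 2 and 5).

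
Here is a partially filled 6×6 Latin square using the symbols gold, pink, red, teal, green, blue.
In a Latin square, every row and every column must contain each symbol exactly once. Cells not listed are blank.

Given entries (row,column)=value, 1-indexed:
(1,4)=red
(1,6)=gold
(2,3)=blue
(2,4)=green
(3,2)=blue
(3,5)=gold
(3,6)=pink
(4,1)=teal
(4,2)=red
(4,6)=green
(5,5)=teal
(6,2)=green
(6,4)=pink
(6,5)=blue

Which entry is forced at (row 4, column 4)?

blue

Row 3, column 4: row 3 has {gold, pink, blue} and column 4 has {pink, red, green}, leaving only teal.
Row 4, column 5: row 4 has {red, teal, green} and column 5 has {gold, teal, blue}, leaving only pink.
Row 1, column 5: row 1 has {gold, red} and column 5 has {gold, pink, teal, blue}, leaving only green.
Row 2, column 5: row 2 has {green, blue} and column 5 has {gold, pink, teal, green, blue}, leaving only red.
Row 2, column 6: row 2 has {red, green, blue} and column 6 has {gold, pink, green}, leaving only teal.
Row 4, column 3: row 4 has {pink, red, teal, green} and column 3 has {blue}, leaving only gold.
Row 4 already has {gold, pink, red, teal, green} and column 4 already has {pink, red, teal, green}, so row 4, column 4 must be blue.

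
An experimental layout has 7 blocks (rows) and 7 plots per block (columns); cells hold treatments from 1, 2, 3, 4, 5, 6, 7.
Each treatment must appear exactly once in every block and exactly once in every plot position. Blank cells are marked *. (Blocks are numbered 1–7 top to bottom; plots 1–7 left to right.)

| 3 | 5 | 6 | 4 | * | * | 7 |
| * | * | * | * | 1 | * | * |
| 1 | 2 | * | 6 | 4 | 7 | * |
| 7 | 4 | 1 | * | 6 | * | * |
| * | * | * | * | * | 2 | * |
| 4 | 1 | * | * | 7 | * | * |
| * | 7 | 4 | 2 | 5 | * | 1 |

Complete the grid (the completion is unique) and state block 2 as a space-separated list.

2 3 5 7 1 4 6

Block 1, plot 5: block 1 has {3, 4, 5, 6, 7} and plot 5 has {1, 4, 5, 6, 7}, leaving only 2.
Block 1, plot 6: block 1 has {2, 3, 4, 5, 6, 7} and plot 6 has {2, 7}, leaving only 1.
Block 5, plot 5: block 5 has {2} and plot 5 has {1, 2, 4, 5, 6, 7}, leaving only 3.
Block 5, plot 2: block 5 has {2, 3} and plot 2 has {1, 2, 4, 5, 7}, leaving only 6.
Block 2, plot 2: block 2 has {1} and plot 2 has {1, 2, 4, 5, 6, 7}, leaving only 3.
Block 5, plot 1: block 5 has {2, 3, 6} and plot 1 has {1, 3, 4, 7}, leaving only 5.
Block 5, plot 3: block 5 has {2, 3, 5, 6} and plot 3 has {1, 4, 6}, leaving only 7.
Block 5, plot 4: block 5 has {2, 3, 5, 6, 7} and plot 4 has {2, 4, 6}, leaving only 1.
Block 5, plot 7: block 5 has {1, 2, 3, 5, 6, 7} and plot 7 has {1, 7}, leaving only 4.
Block 7, plot 1: block 7 has {1, 2, 4, 5, 7} and plot 1 has {1, 3, 4, 5, 7}, leaving only 6.
Block 2, plot 1: block 2 has {1, 3} and plot 1 has {1, 3, 4, 5, 6, 7}, leaving only 2.
Block 2, plot 3: block 2 has {1, 2, 3} and plot 3 has {1, 4, 6, 7}, leaving only 5.
Block 2, plot 4: block 2 has {1, 2, 3, 5} and plot 4 has {1, 2, 4, 6}, leaving only 7.
Block 2, plot 7: block 2 has {1, 2, 3, 5, 7} and plot 7 has {1, 4, 7}, leaving only 6.
Block 2, plot 6: block 2 has {1, 2, 3, 5, 6, 7} and plot 6 has {1, 2, 7}, leaving only 4.
So block 2 reads: 2 3 5 7 1 4 6.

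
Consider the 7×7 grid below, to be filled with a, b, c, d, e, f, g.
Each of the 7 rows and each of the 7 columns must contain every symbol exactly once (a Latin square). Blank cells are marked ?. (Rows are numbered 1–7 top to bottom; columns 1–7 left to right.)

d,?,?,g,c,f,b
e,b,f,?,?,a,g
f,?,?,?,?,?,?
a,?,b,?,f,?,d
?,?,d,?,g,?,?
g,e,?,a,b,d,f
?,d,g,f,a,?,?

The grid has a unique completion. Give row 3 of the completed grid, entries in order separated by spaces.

f g a d e b c

Row 1, column 2: row 1 has {b, c, d, f, g} and column 2 has {b, d, e}, leaving only a.
Row 1, column 3: row 1 has {a, b, c, d, f, g} and column 3 has {b, d, f, g}, leaving only e.
Row 2, column 5: row 2 has {a, b, e, f, g} and column 5 has {a, b, c, f, g}, leaving only d.
Row 3, column 5: row 3 has {f} and column 5 has {a, b, c, d, f, g}, leaving only e.
Row 2, column 4: row 2 has {a, b, d, e, f, g} and column 4 has {a, f, g}, leaving only c.
Row 4, column 4: row 4 has {a, b, d, f} and column 4 has {a, c, f, g}, leaving only e.
Row 5, column 4: row 5 has {d, g} and column 4 has {a, c, e, f, g}, leaving only b.
Row 3, column 4: row 3 has {e, f} and column 4 has {a, b, c, e, f, g}, leaving only d.
Row 5, column 1: row 5 has {b, d, g} and column 1 has {a, d, e, f, g}, leaving only c.
Row 5, column 2: row 5 has {b, c, d, g} and column 2 has {a, b, d, e}, leaving only f.
Row 5, column 6: row 5 has {b, c, d, f, g} and column 6 has {a, d, f}, leaving only e.
Row 5, column 7: row 5 has {b, c, d, e, f, g} and column 7 has {b, d, f, g}, leaving only a.
Row 3, column 7: row 3 has {d, e, f} and column 7 has {a, b, d, f, g}, leaving only c.
Row 3, column 2: row 3 has {c, d, e, f} and column 2 has {a, b, d, e, f}, leaving only g.
Row 3, column 3: row 3 has {c, d, e, f, g} and column 3 has {b, d, e, f, g}, leaving only a.
Row 3, column 6: row 3 has {a, c, d, e, f, g} and column 6 has {a, d, e, f}, leaving only b.
So row 3 reads: f g a d e b c.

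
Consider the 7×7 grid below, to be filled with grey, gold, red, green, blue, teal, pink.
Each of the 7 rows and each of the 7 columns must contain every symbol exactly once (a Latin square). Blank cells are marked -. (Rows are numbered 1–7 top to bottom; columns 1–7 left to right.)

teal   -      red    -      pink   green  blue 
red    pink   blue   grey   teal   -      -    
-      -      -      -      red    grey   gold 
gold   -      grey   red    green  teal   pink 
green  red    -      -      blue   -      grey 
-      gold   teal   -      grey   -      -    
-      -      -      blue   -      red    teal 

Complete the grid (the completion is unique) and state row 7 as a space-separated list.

grey green pink blue gold red teal

Row 7, column 5: row 7 has {red, blue, teal} and column 5 has {grey, red, green, blue, teal, pink}, leaving only gold.
Row 1, column 2: row 1 has {red, green, blue, teal, pink} and column 2 has {gold, red, pink}, leaving only grey.
Row 7, column 2: row 7 has {gold, red, blue, teal} and column 2 has {grey, gold, red, pink}, leaving only green.
Row 7, column 3: row 7 has {gold, red, green, blue, teal} and column 3 has {grey, red, blue, teal}, leaving only pink.
Row 7, column 1: row 7 has {gold, red, green, blue, teal, pink} and column 1 has {gold, red, green, teal}, leaving only grey.
So row 7 reads: grey green pink blue gold red teal.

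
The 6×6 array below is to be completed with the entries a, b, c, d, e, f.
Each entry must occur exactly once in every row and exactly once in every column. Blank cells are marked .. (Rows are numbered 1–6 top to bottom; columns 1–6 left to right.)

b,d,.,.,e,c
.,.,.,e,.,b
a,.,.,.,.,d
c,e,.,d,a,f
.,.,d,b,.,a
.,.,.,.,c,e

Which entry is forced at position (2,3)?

Row 4, column 3: row 4 has {a, c, d, e, f} and column 3 has {d}, leaving only b.
Row 5, column 5: row 5 has {a, b, d} and column 5 has {a, c, e}, leaving only f.
Row 2, column 5: row 2 has {b, e} and column 5 has {a, c, e, f}, leaving only d.
Row 2, column 1: row 2 has {b, d, e} and column 1 has {a, b, c}, leaving only f.
Row 3, column 5: row 3 has {a, d} and column 5 has {a, c, d, e, f}, leaving only b.
Row 5, column 1: row 5 has {a, b, d, f} and column 1 has {a, b, c, f}, leaving only e.
Row 5, column 2: row 5 has {a, b, d, e, f} and column 2 has {d, e}, leaving only c.
Row 2, column 2: row 2 has {b, d, e, f} and column 2 has {c, d, e}, leaving only a.
Row 2 already has {a, b, d, e, f} and column 3 already has {b, d}, so row 2, column 3 must be c.

c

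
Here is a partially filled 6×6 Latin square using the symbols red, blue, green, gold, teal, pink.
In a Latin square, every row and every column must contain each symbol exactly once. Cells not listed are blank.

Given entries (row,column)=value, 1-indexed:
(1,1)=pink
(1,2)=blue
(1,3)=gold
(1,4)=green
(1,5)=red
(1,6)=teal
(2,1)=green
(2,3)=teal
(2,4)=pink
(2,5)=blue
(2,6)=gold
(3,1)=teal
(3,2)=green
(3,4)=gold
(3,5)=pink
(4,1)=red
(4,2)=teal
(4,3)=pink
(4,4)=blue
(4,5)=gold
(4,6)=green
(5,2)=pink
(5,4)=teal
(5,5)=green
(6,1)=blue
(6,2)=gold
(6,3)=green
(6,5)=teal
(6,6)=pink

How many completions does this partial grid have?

2

Row 2, column 2: eliminating its row and column leaves {red}.
Row 3, column 3: eliminating its row and column leaves {red, blue}.
Row 3, column 6: eliminating its row and column leaves {red, blue}.
Row 5, column 1: eliminating its row and column leaves {gold}.
Row 5, column 3: eliminating its row and column leaves {red, blue}.
Row 5, column 6: eliminating its row and column leaves {red, blue}.
Row 6, column 4: eliminating its row and column leaves {red}.
Enumerating the assignments across these blanks that avoid any row or column repeat gives 2 completions.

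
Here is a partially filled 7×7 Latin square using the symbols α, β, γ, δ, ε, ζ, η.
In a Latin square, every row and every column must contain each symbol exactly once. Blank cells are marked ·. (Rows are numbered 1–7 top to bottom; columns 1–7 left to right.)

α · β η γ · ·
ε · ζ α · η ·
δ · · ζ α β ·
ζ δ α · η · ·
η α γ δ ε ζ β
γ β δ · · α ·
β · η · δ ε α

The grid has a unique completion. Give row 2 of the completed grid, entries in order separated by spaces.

ε γ ζ α β η δ

Row 2, column 2: row 2 has {α, ε, ζ, η} and column 2 has {α, β, δ}, leaving only γ.
Row 2, column 5: row 2 has {α, γ, ε, ζ, η} and column 5 has {α, γ, δ, ε, η}, leaving only β.
Row 2, column 7: row 2 has {α, β, γ, ε, ζ, η} and column 7 has {α, β}, leaving only δ.
So row 2 reads: ε γ ζ α β η δ.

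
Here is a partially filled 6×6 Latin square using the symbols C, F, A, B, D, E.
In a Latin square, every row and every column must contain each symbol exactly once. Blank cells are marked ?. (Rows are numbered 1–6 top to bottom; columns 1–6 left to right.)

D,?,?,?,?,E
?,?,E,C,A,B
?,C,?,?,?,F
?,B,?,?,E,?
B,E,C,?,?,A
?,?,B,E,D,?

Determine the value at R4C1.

C

Row 2, column 1: row 2 has {C, A, B, E} and column 1 has {B, D}, leaving only F.
Row 2, column 2: row 2 has {C, F, A, B, E} and column 2 has {C, B, E}, leaving only D.
Row 3, column 5: row 3 has {C, F} and column 5 has {A, D, E}, leaving only B.
Row 5, column 5: row 5 has {C, A, B, E} and column 5 has {A, B, D, E}, leaving only F.
Row 1, column 5: row 1 has {D, E} and column 5 has {F, A, B, D, E}, leaving only C.
Row 5, column 4: row 5 has {C, F, A, B, E} and column 4 has {C, E}, leaving only D.
Row 3, column 4: row 3 has {C, F, B} and column 4 has {C, D, E}, leaving only A.
Row 3, column 1: row 3 has {C, F, A, B} and column 1 has {F, B, D}, leaving only E.
Row 3, column 3: row 3 has {C, F, A, B, E} and column 3 has {C, B, E}, leaving only D.
Row 4, column 4: row 4 has {B, E} and column 4 has {C, A, D, E}, leaving only F.
Row 1, column 4: row 1 has {C, D, E} and column 4 has {C, F, A, D, E}, leaving only B.
Row 4, column 3: row 4 has {F, B, E} and column 3 has {C, B, D, E}, leaving only A.
Row 4 already has {F, A, B, E} and column 1 already has {F, B, D, E}, so row 4, column 1 must be C.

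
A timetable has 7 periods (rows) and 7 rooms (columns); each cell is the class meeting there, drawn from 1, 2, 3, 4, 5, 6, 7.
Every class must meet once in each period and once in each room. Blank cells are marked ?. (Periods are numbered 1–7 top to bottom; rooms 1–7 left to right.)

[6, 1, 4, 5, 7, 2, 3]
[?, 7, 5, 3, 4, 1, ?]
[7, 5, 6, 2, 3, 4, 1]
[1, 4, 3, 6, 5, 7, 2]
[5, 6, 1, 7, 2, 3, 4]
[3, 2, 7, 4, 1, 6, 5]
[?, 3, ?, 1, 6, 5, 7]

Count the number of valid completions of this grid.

1

Period 2, room 1: eliminating its period and room leaves {2}.
Period 2, room 7: eliminating its period and room leaves {6}.
Period 7, room 1: eliminating its period and room leaves {2, 4}.
Period 7, room 3: eliminating its period and room leaves {2}.
Only one assignment across all blanks avoids any period or room repeat, giving 1 completion.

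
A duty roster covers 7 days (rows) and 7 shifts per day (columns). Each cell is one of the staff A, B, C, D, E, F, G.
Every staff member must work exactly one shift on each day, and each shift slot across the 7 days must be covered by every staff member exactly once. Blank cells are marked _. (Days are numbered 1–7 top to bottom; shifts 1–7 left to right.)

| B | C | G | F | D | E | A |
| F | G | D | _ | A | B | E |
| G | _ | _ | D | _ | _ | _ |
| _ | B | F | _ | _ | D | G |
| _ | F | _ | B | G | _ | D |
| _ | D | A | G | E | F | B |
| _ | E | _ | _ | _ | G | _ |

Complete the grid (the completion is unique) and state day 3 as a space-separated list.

G A E D B C F

Day 3, shift 2: day 3 has {D, G} and shift 2 has {B, C, D, E, F, G}, leaving only A.
Day 3, shift 6: day 3 has {A, D, G} and shift 6 has {B, D, E, F, G}, leaving only C.
Day 3, shift 7: day 3 has {A, C, D, G} and shift 7 has {A, B, D, E, G}, leaving only F.
Day 3, shift 5: day 3 has {A, C, D, F, G} and shift 5 has {A, D, E, G}, leaving only B.
Day 3, shift 3: day 3 has {A, B, C, D, F, G} and shift 3 has {A, D, F, G}, leaving only E.
So day 3 reads: G A E D B C F.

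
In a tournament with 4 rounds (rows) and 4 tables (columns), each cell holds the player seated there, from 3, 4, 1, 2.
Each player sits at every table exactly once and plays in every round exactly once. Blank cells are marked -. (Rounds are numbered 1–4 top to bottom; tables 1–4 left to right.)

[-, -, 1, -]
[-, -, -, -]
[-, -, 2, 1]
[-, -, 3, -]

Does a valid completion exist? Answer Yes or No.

Yes

No round or table among the givens repeats a symbol, and propagating forced cells runs into no contradiction.
One valid completion exists (for instance, 3 2 1 4 / 2 1 4 3 / 4 3 2 1 / 1 4 3 2).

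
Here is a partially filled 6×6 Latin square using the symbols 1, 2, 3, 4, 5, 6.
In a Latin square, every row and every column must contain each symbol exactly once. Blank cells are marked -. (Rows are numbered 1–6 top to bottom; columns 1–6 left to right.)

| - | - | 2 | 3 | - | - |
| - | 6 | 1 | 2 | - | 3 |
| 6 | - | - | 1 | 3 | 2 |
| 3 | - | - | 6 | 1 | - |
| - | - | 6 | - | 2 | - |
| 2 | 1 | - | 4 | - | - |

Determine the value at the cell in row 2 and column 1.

5

Row 5, column 4: row 5 has {2, 6} and column 4 has {1, 2, 3, 4, 6}, leaving only 5.
Row 2, column 1 is narrowed to {4, 5}.
If it were 4, then row 6, column 5 would be left with no valid symbol.
So row 2, column 1 must be 5.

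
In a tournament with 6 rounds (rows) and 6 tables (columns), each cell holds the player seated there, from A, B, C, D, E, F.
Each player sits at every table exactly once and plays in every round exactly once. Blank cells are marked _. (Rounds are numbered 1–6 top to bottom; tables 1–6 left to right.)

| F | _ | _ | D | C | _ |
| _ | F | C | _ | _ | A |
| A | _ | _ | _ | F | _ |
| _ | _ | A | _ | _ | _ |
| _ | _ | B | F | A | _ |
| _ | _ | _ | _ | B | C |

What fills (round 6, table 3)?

Round 1, table 3: round 1 has {C, D, F} and table 3 has {A, B, C}, leaving only E.
Round 1, table 6: round 1 has {C, D, E, F} and table 6 has {A, C}, leaving only B.
Round 1, table 2: round 1 has {B, C, D, E, F} and table 2 has {F}, leaving only A.
Round 3, table 3: round 3 has {A, F} and table 3 has {A, B, C, E}, leaving only D.
Round 6 already has {B, C} and table 3 already has {A, B, C, D, E}, so round 6, table 3 must be F.

F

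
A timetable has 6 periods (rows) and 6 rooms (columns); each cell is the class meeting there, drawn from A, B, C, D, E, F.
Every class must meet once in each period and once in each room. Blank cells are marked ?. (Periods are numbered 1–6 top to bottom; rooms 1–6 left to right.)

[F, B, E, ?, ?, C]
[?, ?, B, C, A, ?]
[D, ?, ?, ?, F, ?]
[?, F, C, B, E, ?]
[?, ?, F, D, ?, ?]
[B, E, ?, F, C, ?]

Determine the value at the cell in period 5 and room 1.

Period 1, room 4: period 1 has {B, C, E, F} and room 4 has {B, C, D, F}, leaving only A.
Period 1, room 5: period 1 has {A, B, C, E, F} and room 5 has {A, C, E, F}, leaving only D.
Period 2, room 1: period 2 has {A, B, C} and room 1 has {B, D, F}, leaving only E.
Period 2, room 2: period 2 has {A, B, C, E} and room 2 has {B, E, F}, leaving only D.
Period 2, room 6: period 2 has {A, B, C, D, E} and room 6 has {C}, leaving only F.
Period 3, room 3: period 3 has {D, F} and room 3 has {B, C, E, F}, leaving only A.
Period 3, room 2: period 3 has {A, D, F} and room 2 has {B, D, E, F}, leaving only C.
Period 3, room 4: period 3 has {A, C, D, F} and room 4 has {A, B, C, D, F}, leaving only E.
Period 3, room 6: period 3 has {A, C, D, E, F} and room 6 has {C, F}, leaving only B.
Period 4, room 1: period 4 has {B, C, E, F} and room 1 has {B, D, E, F}, leaving only A.
Period 5 already has {D, F} and room 1 already has {A, B, D, E, F}, so period 5, room 1 must be C.

C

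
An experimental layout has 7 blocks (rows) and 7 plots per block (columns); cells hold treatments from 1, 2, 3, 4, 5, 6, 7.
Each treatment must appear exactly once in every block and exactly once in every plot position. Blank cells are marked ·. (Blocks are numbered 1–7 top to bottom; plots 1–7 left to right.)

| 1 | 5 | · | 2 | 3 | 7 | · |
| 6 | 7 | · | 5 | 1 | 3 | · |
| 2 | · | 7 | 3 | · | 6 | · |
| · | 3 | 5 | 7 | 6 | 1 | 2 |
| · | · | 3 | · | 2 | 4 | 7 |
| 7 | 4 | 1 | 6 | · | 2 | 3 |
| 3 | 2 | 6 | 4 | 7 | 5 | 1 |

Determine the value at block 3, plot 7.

Block 1, plot 3: block 1 has {1, 2, 3, 5, 7} and plot 3 has {1, 3, 5, 6, 7}, leaving only 4.
Block 1, plot 7: block 1 has {1, 2, 3, 4, 5, 7} and plot 7 has {1, 2, 3, 7}, leaving only 6.
Block 2, plot 3: block 2 has {1, 3, 5, 6, 7} and plot 3 has {1, 3, 4, 5, 6, 7}, leaving only 2.
Block 2, plot 7: block 2 has {1, 2, 3, 5, 6, 7} and plot 7 has {1, 2, 3, 6, 7}, leaving only 4.
Block 3 already has {2, 3, 6, 7} and plot 7 already has {1, 2, 3, 4, 6, 7}, so block 3, plot 7 must be 5.

5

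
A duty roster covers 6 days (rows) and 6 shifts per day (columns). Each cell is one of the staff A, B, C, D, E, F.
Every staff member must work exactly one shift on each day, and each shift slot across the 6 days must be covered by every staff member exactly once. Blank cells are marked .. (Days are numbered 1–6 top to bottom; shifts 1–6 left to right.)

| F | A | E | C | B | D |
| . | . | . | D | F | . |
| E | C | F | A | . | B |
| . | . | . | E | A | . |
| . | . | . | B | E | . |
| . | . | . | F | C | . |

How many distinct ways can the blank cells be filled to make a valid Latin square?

Day 2, shift 1: eliminating its day and shift leaves {A, B, C}.
Day 2, shift 2: eliminating its day and shift leaves {B, E}.
Day 2, shift 3: eliminating its day and shift leaves {A, B, C}.
Day 2, shift 6: eliminating its day and shift leaves {A, C, E}.
Day 3, shift 5: eliminating its day and shift leaves {D}.
Day 4, shift 1: eliminating its day and shift leaves {B, C, D}.
Day 4, shift 2: eliminating its day and shift leaves {B, D, F}.
Day 4, shift 3: eliminating its day and shift leaves {B, C, D}.
Day 4, shift 6: eliminating its day and shift leaves {C, F}.
Day 5, shift 1: eliminating its day and shift leaves {A, C, D}.
Day 5, shift 2: eliminating its day and shift leaves {D, F}.
Day 5, shift 3: eliminating its day and shift leaves {A, C, D}.
Day 5, shift 6: eliminating its day and shift leaves {A, C, F}.
Day 6, shift 1: eliminating its day and shift leaves {A, B, D}.
Day 6, shift 2: eliminating its day and shift leaves {B, D, E}.
Day 6, shift 3: eliminating its day and shift leaves {A, B, D}.
Day 6, shift 6: eliminating its day and shift leaves {A, E}.
Enumerating the assignments across these blanks that avoid any day or shift repeat gives 20 completions.

20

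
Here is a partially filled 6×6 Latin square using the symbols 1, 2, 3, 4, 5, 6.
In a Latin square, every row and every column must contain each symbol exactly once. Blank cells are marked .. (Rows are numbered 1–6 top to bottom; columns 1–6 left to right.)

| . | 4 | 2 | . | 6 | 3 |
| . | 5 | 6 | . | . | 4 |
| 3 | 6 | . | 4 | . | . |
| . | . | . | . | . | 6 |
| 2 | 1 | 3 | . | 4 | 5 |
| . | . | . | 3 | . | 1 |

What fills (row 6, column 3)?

4

Row 2, column 1: row 2 has {4, 5, 6} and column 1 has {2, 3}, leaving only 1.
Row 1, column 1: row 1 has {2, 3, 4, 6} and column 1 has {1, 2, 3}, leaving only 5.
Row 1, column 4: row 1 has {2, 3, 4, 5, 6} and column 4 has {3, 4}, leaving only 1.
Row 2, column 4: row 2 has {1, 4, 5, 6} and column 4 has {1, 3, 4}, leaving only 2.
Row 2, column 5: row 2 has {1, 2, 4, 5, 6} and column 5 has {4, 6}, leaving only 3.
Row 3, column 6: row 3 has {3, 4, 6} and column 6 has {1, 3, 4, 5, 6}, leaving only 2.
Row 4, column 1: row 4 has {6} and column 1 has {1, 2, 3, 5}, leaving only 4.
Row 4, column 4: row 4 has {4, 6} and column 4 has {1, 2, 3, 4}, leaving only 5.
Row 4, column 3: row 4 has {4, 5, 6} and column 3 has {2, 3, 6}, leaving only 1.
Row 3, column 3: row 3 has {2, 3, 4, 6} and column 3 has {1, 2, 3, 6}, leaving only 5.
Row 6 already has {1, 3} and column 3 already has {1, 2, 3, 5, 6}, so row 6, column 3 must be 4.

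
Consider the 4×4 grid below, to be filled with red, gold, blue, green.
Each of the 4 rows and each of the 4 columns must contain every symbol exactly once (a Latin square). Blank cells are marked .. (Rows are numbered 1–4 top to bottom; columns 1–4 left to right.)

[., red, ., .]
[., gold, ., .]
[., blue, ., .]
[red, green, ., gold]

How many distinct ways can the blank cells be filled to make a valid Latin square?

Row 1, column 1: eliminating its row and column leaves {gold, blue, green}.
Row 1, column 3: eliminating its row and column leaves {gold, blue, green}.
Row 1, column 4: eliminating its row and column leaves {blue, green}.
Row 2, column 1: eliminating its row and column leaves {blue, green}.
Row 2, column 3: eliminating its row and column leaves {red, blue, green}.
Row 2, column 4: eliminating its row and column leaves {red, blue, green}.
Row 3, column 1: eliminating its row and column leaves {gold, green}.
Row 3, column 3: eliminating its row and column leaves {red, gold, green}.
Row 3, column 4: eliminating its row and column leaves {red, green}.
Row 4, column 3: eliminating its row and column leaves {blue}.
Enumerating the assignments across these blanks that avoid any row or column repeat gives 4 completions.

4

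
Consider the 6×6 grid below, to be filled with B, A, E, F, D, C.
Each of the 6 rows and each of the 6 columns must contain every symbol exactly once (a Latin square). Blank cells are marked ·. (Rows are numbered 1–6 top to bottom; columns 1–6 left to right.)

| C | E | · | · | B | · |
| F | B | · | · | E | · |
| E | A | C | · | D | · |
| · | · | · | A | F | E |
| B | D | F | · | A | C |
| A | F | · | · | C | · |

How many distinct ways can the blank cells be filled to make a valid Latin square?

Row 1, column 3: eliminating its row and column leaves {A, D}.
Row 1, column 4: eliminating its row and column leaves {F, D}.
Row 1, column 6: eliminating its row and column leaves {A, F, D}.
Row 2, column 3: eliminating its row and column leaves {A, D}.
Row 2, column 4: eliminating its row and column leaves {D, C}.
Row 2, column 6: eliminating its row and column leaves {A, D}.
Row 3, column 4: eliminating its row and column leaves {B, F}.
Row 3, column 6: eliminating its row and column leaves {B, F}.
Row 4, column 1: eliminating its row and column leaves {D}.
Row 4, column 2: eliminating its row and column leaves {C}.
Row 4, column 3: eliminating its row and column leaves {B, D}.
Row 5, column 4: eliminating its row and column leaves {E}.
Row 6, column 3: eliminating its row and column leaves {B, E, D}.
Row 6, column 4: eliminating its row and column leaves {B, E, D}.
Row 6, column 6: eliminating its row and column leaves {B, D}.
Enumerating the assignments across these blanks that avoid any row or column repeat gives 3 completions.

3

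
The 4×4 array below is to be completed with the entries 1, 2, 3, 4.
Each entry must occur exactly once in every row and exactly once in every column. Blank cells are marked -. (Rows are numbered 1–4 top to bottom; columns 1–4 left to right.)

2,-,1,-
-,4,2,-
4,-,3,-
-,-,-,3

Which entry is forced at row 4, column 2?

Row 1, column 2: row 1 has {1, 2} and column 2 has {4}, leaving only 3.
Row 1, column 4: row 1 has {1, 2, 3} and column 4 has {3}, leaving only 4.
Row 2, column 4: row 2 has {2, 4} and column 4 has {3, 4}, leaving only 1.
Row 2, column 1: row 2 has {1, 2, 4} and column 1 has {2, 4}, leaving only 3.
Row 3, column 4: row 3 has {3, 4} and column 4 has {1, 3, 4}, leaving only 2.
Row 3, column 2: row 3 has {2, 3, 4} and column 2 has {3, 4}, leaving only 1.
Row 4 already has {3} and column 2 already has {1, 3, 4}, so row 4, column 2 must be 2.

2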